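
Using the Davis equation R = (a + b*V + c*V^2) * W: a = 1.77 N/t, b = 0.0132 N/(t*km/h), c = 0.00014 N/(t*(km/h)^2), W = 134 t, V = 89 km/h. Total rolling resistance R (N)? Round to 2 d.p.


b*V = 0.0132 * 89 = 1.1748
c*V^2 = 0.00014 * 7921 = 1.10894
R_per_t = 1.77 + 1.1748 + 1.10894 = 4.05374 N/t
R_total = 4.05374 * 134 = 543.20 N

543.20


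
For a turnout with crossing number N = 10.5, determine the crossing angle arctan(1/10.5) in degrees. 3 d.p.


1/N = 1/10.5 = 0.095238
angle = arctan(0.095238) = 0.094952 rad
angle = 0.094952 * 180/pi = 5.440 degrees

5.440


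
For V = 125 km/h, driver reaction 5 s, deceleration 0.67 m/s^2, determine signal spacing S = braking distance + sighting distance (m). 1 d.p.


V = 125 / 3.6 = 34.7222 m/s
Braking distance = 34.7222^2 / (2*0.67) = 899.7259 m
Sighting distance = 34.7222 * 5 = 173.6111 m
S = 899.7259 + 173.6111 = 1073.3 m

1073.3


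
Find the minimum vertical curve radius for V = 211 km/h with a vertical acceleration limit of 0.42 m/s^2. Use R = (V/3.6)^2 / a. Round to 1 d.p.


Convert speed: V = 211 / 3.6 = 58.6111 m/s
V^2 = 3435.2623 m^2/s^2
R_v = 3435.2623 / 0.42
R_v = 8179.2 m

8179.2


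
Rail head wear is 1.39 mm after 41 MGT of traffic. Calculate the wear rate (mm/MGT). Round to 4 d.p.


Wear rate = total wear / cumulative tonnage
Rate = 1.39 / 41
Rate = 0.0339 mm/MGT

0.0339


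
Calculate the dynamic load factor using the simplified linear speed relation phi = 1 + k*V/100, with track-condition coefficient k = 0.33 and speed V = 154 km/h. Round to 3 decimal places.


phi = 1 + k * V / 100
phi = 1 + 0.33 * 154 / 100
phi = 1 + 0.5082
phi = 1.508

1.508


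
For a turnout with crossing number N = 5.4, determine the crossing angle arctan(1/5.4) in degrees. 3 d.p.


1/N = 1/5.4 = 0.185185
angle = arctan(0.185185) = 0.183111 rad
angle = 0.183111 * 180/pi = 10.491 degrees

10.491


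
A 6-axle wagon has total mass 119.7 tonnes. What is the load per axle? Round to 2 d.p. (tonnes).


Load per axle = total weight / number of axles
Load = 119.7 / 6
Load = 19.95 tonnes

19.95


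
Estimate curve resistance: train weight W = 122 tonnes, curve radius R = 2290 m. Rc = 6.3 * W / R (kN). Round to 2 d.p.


Rc = 6.3 * W / R
Rc = 6.3 * 122 / 2290
Rc = 768.6 / 2290
Rc = 0.34 kN

0.34


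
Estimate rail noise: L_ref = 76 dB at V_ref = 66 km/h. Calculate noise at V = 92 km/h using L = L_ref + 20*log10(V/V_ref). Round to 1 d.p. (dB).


V/V_ref = 92 / 66 = 1.393939
log10(1.393939) = 0.144244
20 * 0.144244 = 2.8849
L = 76 + 2.8849 = 78.9 dB

78.9


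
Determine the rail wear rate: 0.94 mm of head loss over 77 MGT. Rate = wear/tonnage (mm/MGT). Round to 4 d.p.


Wear rate = total wear / cumulative tonnage
Rate = 0.94 / 77
Rate = 0.0122 mm/MGT

0.0122


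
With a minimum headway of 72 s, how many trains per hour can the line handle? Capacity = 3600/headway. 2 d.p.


Capacity = 3600 / headway
Capacity = 3600 / 72
Capacity = 50.00 trains/hour

50.00


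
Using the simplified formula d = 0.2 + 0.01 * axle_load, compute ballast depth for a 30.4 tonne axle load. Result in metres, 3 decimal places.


d = 0.2 + 0.01 * 30.4
d = 0.2 + 0.304
d = 0.504 m

0.504


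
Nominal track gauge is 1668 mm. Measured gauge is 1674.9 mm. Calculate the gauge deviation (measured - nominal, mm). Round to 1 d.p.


Deviation = measured - nominal
Deviation = 1674.9 - 1668
Deviation = 6.9 mm

6.9


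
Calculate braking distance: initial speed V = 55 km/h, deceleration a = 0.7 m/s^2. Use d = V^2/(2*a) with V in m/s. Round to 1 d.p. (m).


Convert speed: V = 55 / 3.6 = 15.2778 m/s
V^2 = 233.4105
d = 233.4105 / (2 * 0.7)
d = 233.4105 / 1.4
d = 166.7 m

166.7


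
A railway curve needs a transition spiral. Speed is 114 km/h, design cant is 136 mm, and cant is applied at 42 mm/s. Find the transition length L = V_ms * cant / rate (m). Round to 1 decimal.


Convert speed: V = 114 / 3.6 = 31.6667 m/s
L = 31.6667 * 136 / 42
L = 4306.6667 / 42
L = 102.5 m

102.5


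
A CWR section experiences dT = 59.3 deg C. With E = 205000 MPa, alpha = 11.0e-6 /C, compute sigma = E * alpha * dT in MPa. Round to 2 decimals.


sigma = E * alpha * dT
sigma = 205000 * 11.0e-6 * 59.3
sigma = 2.255 * 59.3
sigma = 133.72 MPa

133.72


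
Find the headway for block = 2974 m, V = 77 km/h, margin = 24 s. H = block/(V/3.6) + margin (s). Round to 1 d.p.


V = 77 / 3.6 = 21.3889 m/s
Block traversal time = 2974 / 21.3889 = 139.0442 s
Headway = 139.0442 + 24
Headway = 163.0 s

163.0


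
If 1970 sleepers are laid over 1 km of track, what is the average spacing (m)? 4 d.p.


Spacing = 1000 m / number of sleepers
Spacing = 1000 / 1970
Spacing = 0.5076 m

0.5076


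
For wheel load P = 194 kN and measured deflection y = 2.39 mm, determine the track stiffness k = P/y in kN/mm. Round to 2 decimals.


Track stiffness k = P / y
k = 194 / 2.39
k = 81.17 kN/mm

81.17


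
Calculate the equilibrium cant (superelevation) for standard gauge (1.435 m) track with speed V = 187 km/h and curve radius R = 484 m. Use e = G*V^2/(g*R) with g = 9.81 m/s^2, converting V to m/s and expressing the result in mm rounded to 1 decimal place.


Convert speed: V = 187 / 3.6 = 51.9444 m/s
Apply formula: e = 1.435 * 51.9444^2 / (9.81 * 484)
e = 1.435 * 2698.2253 / 4748.04
e = 0.815485 m = 815.5 mm

815.5


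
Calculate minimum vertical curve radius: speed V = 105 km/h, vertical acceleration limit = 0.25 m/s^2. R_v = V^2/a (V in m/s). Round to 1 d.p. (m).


Convert speed: V = 105 / 3.6 = 29.1667 m/s
V^2 = 850.6944 m^2/s^2
R_v = 850.6944 / 0.25
R_v = 3402.8 m

3402.8


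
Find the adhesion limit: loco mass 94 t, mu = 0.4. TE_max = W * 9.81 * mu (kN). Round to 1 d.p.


TE_max = W * g * mu
TE_max = 94 * 9.81 * 0.4
TE_max = 922.14 * 0.4
TE_max = 368.9 kN

368.9


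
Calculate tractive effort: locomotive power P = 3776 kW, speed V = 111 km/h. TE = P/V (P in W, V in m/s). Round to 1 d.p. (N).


Convert: P = 3776 kW = 3776000 W
V = 111 / 3.6 = 30.8333 m/s
TE = 3776000 / 30.8333
TE = 122464.9 N

122464.9


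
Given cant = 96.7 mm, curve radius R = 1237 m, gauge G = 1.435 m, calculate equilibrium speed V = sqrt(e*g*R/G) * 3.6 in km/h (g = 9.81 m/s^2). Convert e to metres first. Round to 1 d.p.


Convert cant: e = 96.7 mm = 0.0967 m
V_ms = sqrt(0.0967 * 9.81 * 1237 / 1.435)
V_ms = sqrt(817.736306) = 28.5961 m/s
V = 28.5961 * 3.6 = 102.9 km/h

102.9


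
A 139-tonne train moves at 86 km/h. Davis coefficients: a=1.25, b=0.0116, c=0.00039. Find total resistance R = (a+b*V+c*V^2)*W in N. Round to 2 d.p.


b*V = 0.0116 * 86 = 0.9976
c*V^2 = 0.00039 * 7396 = 2.88444
R_per_t = 1.25 + 0.9976 + 2.88444 = 5.13204 N/t
R_total = 5.13204 * 139 = 713.35 N

713.35


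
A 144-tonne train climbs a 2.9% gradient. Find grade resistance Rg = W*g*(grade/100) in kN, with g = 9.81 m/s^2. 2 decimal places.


Rg = W * 9.81 * grade / 100
Rg = 144 * 9.81 * 2.9 / 100
Rg = 1412.64 * 0.029
Rg = 40.97 kN

40.97


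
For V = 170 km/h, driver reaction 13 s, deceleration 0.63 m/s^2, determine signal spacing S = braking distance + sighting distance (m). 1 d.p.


V = 170 / 3.6 = 47.2222 m/s
Braking distance = 47.2222^2 / (2*0.63) = 1769.7923 m
Sighting distance = 47.2222 * 13 = 613.8889 m
S = 1769.7923 + 613.8889 = 2383.7 m

2383.7


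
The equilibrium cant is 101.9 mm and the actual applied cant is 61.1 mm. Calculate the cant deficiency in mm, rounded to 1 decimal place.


Cant deficiency = equilibrium cant - actual cant
CD = 101.9 - 61.1
CD = 40.8 mm

40.8


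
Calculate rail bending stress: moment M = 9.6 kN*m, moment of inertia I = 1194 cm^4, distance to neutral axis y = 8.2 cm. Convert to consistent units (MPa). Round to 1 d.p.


Convert units:
M = 9.6 kN*m = 9600000 N*mm
y = 8.2 cm = 82 mm
I = 1194 cm^4 = 11940000 mm^4
sigma = 9600000 * 82 / 11940000
sigma = 65.9 MPa

65.9


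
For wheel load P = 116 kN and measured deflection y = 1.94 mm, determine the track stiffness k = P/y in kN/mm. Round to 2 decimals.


Track stiffness k = P / y
k = 116 / 1.94
k = 59.79 kN/mm

59.79


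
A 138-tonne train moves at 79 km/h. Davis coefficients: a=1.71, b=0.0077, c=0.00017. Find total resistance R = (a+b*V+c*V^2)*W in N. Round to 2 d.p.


b*V = 0.0077 * 79 = 0.6083
c*V^2 = 0.00017 * 6241 = 1.06097
R_per_t = 1.71 + 0.6083 + 1.06097 = 3.37927 N/t
R_total = 3.37927 * 138 = 466.34 N

466.34


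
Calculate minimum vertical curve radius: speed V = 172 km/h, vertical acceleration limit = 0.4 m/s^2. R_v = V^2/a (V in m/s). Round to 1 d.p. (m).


Convert speed: V = 172 / 3.6 = 47.7778 m/s
V^2 = 2282.716 m^2/s^2
R_v = 2282.716 / 0.4
R_v = 5706.8 m

5706.8


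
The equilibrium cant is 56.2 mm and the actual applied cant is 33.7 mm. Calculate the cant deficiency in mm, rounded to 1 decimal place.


Cant deficiency = equilibrium cant - actual cant
CD = 56.2 - 33.7
CD = 22.5 mm

22.5


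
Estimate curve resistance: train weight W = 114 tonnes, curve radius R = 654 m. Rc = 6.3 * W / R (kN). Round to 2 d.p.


Rc = 6.3 * W / R
Rc = 6.3 * 114 / 654
Rc = 718.2 / 654
Rc = 1.10 kN

1.10


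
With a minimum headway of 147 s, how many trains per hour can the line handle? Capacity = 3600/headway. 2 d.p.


Capacity = 3600 / headway
Capacity = 3600 / 147
Capacity = 24.49 trains/hour

24.49


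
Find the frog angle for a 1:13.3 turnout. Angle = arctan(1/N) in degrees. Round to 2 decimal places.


1/N = 1/13.3 = 0.075188
angle = arctan(0.075188) = 0.075047 rad
angle = 0.075047 * 180/pi = 4.30 degrees

4.30


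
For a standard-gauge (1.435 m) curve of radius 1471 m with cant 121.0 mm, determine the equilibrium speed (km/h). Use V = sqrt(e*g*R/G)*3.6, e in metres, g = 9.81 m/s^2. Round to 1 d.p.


Convert cant: e = 121.0 mm = 0.1210 m
V_ms = sqrt(0.1210 * 9.81 * 1471 / 1.435)
V_ms = sqrt(1216.788648) = 34.8825 m/s
V = 34.8825 * 3.6 = 125.6 km/h

125.6


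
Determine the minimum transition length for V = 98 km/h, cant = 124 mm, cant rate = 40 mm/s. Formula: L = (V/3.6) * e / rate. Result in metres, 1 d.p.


Convert speed: V = 98 / 3.6 = 27.2222 m/s
L = 27.2222 * 124 / 40
L = 3375.5556 / 40
L = 84.4 m

84.4


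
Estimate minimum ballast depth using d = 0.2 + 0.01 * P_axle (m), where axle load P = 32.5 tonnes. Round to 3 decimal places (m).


d = 0.2 + 0.01 * 32.5
d = 0.2 + 0.325
d = 0.525 m

0.525


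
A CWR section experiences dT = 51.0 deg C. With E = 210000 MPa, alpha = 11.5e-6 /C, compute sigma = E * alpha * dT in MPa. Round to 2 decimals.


sigma = E * alpha * dT
sigma = 210000 * 11.5e-6 * 51.0
sigma = 2.415 * 51.0
sigma = 123.17 MPa

123.17


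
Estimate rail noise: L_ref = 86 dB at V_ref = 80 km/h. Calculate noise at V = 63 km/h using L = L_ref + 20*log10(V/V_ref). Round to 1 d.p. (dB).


V/V_ref = 63 / 80 = 0.7875
log10(0.7875) = -0.103749
20 * -0.103749 = -2.075
L = 86 + -2.075 = 83.9 dB

83.9


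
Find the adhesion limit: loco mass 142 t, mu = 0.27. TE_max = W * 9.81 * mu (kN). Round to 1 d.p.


TE_max = W * g * mu
TE_max = 142 * 9.81 * 0.27
TE_max = 1393.02 * 0.27
TE_max = 376.1 kN

376.1


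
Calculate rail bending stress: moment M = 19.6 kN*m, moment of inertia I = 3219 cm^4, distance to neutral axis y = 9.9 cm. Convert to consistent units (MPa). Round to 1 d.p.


Convert units:
M = 19.6 kN*m = 19600000 N*mm
y = 9.9 cm = 99 mm
I = 3219 cm^4 = 32190000 mm^4
sigma = 19600000 * 99 / 32190000
sigma = 60.3 MPa

60.3


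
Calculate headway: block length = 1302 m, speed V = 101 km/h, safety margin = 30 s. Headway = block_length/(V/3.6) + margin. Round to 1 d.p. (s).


V = 101 / 3.6 = 28.0556 m/s
Block traversal time = 1302 / 28.0556 = 46.4079 s
Headway = 46.4079 + 30
Headway = 76.4 s

76.4


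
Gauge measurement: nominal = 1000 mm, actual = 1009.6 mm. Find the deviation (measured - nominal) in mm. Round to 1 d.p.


Deviation = measured - nominal
Deviation = 1009.6 - 1000
Deviation = 9.6 mm

9.6


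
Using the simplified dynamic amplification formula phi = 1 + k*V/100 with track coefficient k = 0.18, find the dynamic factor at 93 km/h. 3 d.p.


phi = 1 + k * V / 100
phi = 1 + 0.18 * 93 / 100
phi = 1 + 0.1674
phi = 1.167

1.167


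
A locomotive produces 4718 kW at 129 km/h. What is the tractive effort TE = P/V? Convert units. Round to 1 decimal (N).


Convert: P = 4718 kW = 4718000 W
V = 129 / 3.6 = 35.8333 m/s
TE = 4718000 / 35.8333
TE = 131665.1 N

131665.1


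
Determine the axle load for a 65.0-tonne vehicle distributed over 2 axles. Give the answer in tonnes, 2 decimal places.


Load per axle = total weight / number of axles
Load = 65.0 / 2
Load = 32.50 tonnes

32.50


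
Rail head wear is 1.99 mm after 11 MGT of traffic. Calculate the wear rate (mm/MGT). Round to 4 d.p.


Wear rate = total wear / cumulative tonnage
Rate = 1.99 / 11
Rate = 0.1809 mm/MGT

0.1809


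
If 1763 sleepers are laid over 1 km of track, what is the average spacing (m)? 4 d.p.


Spacing = 1000 m / number of sleepers
Spacing = 1000 / 1763
Spacing = 0.5672 m

0.5672


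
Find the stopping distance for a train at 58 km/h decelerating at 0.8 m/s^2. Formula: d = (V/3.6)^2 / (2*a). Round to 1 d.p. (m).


Convert speed: V = 58 / 3.6 = 16.1111 m/s
V^2 = 259.5679
d = 259.5679 / (2 * 0.8)
d = 259.5679 / 1.6
d = 162.2 m

162.2


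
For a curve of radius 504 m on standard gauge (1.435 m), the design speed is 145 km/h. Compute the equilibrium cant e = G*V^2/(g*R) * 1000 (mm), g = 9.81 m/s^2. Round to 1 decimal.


Convert speed: V = 145 / 3.6 = 40.2778 m/s
Apply formula: e = 1.435 * 40.2778^2 / (9.81 * 504)
e = 1.435 * 1622.2994 / 4944.24
e = 0.470851 m = 470.9 mm

470.9


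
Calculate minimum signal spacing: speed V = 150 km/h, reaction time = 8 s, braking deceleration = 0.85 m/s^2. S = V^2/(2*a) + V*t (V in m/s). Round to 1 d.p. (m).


V = 150 / 3.6 = 41.6667 m/s
Braking distance = 41.6667^2 / (2*0.85) = 1021.2418 m
Sighting distance = 41.6667 * 8 = 333.3333 m
S = 1021.2418 + 333.3333 = 1354.6 m

1354.6


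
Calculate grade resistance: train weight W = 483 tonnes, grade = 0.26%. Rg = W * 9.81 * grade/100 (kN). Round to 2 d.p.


Rg = W * 9.81 * grade / 100
Rg = 483 * 9.81 * 0.26 / 100
Rg = 4738.23 * 0.0026
Rg = 12.32 kN

12.32


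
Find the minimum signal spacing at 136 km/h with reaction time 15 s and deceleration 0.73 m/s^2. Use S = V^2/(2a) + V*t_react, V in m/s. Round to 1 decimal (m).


V = 136 / 3.6 = 37.7778 m/s
Braking distance = 37.7778^2 / (2*0.73) = 977.5072 m
Sighting distance = 37.7778 * 15 = 566.6667 m
S = 977.5072 + 566.6667 = 1544.2 m

1544.2


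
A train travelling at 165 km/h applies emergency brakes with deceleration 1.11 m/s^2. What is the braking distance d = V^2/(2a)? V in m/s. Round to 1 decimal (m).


Convert speed: V = 165 / 3.6 = 45.8333 m/s
V^2 = 2100.6944
d = 2100.6944 / (2 * 1.11)
d = 2100.6944 / 2.22
d = 946.3 m

946.3


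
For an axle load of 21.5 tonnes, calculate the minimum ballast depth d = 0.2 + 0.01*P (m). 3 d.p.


d = 0.2 + 0.01 * 21.5
d = 0.2 + 0.215
d = 0.415 m

0.415


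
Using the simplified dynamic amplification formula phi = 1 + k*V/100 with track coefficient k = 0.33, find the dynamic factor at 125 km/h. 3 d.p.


phi = 1 + k * V / 100
phi = 1 + 0.33 * 125 / 100
phi = 1 + 0.4125
phi = 1.413

1.413


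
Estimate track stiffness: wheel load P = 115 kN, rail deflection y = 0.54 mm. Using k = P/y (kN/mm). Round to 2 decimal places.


Track stiffness k = P / y
k = 115 / 0.54
k = 212.96 kN/mm

212.96


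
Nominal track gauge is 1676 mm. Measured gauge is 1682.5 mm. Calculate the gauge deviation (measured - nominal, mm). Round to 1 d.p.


Deviation = measured - nominal
Deviation = 1682.5 - 1676
Deviation = 6.5 mm

6.5


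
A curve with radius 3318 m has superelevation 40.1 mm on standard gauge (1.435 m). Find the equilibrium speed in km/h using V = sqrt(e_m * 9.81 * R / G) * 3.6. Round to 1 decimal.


Convert cant: e = 40.1 mm = 0.0401 m
V_ms = sqrt(0.0401 * 9.81 * 3318 / 1.435)
V_ms = sqrt(909.573629) = 30.1591 m/s
V = 30.1591 * 3.6 = 108.6 km/h

108.6


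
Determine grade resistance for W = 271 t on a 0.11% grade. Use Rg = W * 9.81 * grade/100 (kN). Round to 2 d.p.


Rg = W * 9.81 * grade / 100
Rg = 271 * 9.81 * 0.11 / 100
Rg = 2658.51 * 0.0011
Rg = 2.92 kN

2.92


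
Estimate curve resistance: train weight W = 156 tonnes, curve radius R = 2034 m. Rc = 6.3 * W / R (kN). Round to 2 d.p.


Rc = 6.3 * W / R
Rc = 6.3 * 156 / 2034
Rc = 982.8 / 2034
Rc = 0.48 kN

0.48


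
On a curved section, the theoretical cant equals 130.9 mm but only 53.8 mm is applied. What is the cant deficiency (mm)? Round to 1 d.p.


Cant deficiency = equilibrium cant - actual cant
CD = 130.9 - 53.8
CD = 77.1 mm

77.1


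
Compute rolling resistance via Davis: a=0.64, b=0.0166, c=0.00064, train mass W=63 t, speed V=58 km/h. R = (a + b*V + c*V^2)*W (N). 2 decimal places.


b*V = 0.0166 * 58 = 0.9628
c*V^2 = 0.00064 * 3364 = 2.15296
R_per_t = 0.64 + 0.9628 + 2.15296 = 3.75576 N/t
R_total = 3.75576 * 63 = 236.61 N

236.61


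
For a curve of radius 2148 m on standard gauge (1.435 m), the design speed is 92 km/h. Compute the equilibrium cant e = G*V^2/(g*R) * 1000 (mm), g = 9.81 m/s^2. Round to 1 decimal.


Convert speed: V = 92 / 3.6 = 25.5556 m/s
Apply formula: e = 1.435 * 25.5556^2 / (9.81 * 2148)
e = 1.435 * 653.0864 / 21071.88
e = 0.044475 m = 44.5 mm

44.5


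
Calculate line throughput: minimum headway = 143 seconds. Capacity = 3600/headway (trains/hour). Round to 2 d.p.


Capacity = 3600 / headway
Capacity = 3600 / 143
Capacity = 25.17 trains/hour

25.17


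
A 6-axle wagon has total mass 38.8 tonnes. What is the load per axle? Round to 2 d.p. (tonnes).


Load per axle = total weight / number of axles
Load = 38.8 / 6
Load = 6.47 tonnes

6.47


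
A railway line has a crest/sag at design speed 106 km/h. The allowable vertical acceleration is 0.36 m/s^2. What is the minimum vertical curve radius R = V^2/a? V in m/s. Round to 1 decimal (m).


Convert speed: V = 106 / 3.6 = 29.4444 m/s
V^2 = 866.9753 m^2/s^2
R_v = 866.9753 / 0.36
R_v = 2408.3 m

2408.3


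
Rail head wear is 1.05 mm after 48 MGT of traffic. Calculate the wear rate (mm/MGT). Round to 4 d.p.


Wear rate = total wear / cumulative tonnage
Rate = 1.05 / 48
Rate = 0.0219 mm/MGT

0.0219


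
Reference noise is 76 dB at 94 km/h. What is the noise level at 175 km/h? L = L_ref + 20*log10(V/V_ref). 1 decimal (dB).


V/V_ref = 175 / 94 = 1.861702
log10(1.861702) = 0.26991
20 * 0.26991 = 5.3982
L = 76 + 5.3982 = 81.4 dB

81.4


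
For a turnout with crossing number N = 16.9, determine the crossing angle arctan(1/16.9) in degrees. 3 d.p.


1/N = 1/16.9 = 0.059172
angle = arctan(0.059172) = 0.059103 rad
angle = 0.059103 * 180/pi = 3.386 degrees

3.386


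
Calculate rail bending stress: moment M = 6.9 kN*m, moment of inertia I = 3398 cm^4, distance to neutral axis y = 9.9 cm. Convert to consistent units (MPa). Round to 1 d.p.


Convert units:
M = 6.9 kN*m = 6900000 N*mm
y = 9.9 cm = 99 mm
I = 3398 cm^4 = 33980000 mm^4
sigma = 6900000 * 99 / 33980000
sigma = 20.1 MPa

20.1


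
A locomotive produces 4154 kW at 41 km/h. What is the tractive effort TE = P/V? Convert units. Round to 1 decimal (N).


Convert: P = 4154 kW = 4154000 W
V = 41 / 3.6 = 11.3889 m/s
TE = 4154000 / 11.3889
TE = 364741.5 N

364741.5


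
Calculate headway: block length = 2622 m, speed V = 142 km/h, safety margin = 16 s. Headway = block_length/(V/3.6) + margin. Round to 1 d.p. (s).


V = 142 / 3.6 = 39.4444 m/s
Block traversal time = 2622 / 39.4444 = 66.4732 s
Headway = 66.4732 + 16
Headway = 82.5 s

82.5


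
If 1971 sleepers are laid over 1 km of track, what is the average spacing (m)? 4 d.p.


Spacing = 1000 m / number of sleepers
Spacing = 1000 / 1971
Spacing = 0.5074 m

0.5074


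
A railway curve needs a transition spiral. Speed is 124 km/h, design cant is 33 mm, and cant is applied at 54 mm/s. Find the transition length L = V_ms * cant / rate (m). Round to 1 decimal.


Convert speed: V = 124 / 3.6 = 34.4444 m/s
L = 34.4444 * 33 / 54
L = 1136.6667 / 54
L = 21.0 m

21.0


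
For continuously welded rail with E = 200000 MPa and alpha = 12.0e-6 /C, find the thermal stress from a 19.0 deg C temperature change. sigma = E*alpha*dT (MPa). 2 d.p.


sigma = E * alpha * dT
sigma = 200000 * 12.0e-6 * 19.0
sigma = 2.4 * 19.0
sigma = 45.60 MPa

45.60


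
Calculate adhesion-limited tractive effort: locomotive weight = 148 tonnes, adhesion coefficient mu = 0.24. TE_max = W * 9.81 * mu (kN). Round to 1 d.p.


TE_max = W * g * mu
TE_max = 148 * 9.81 * 0.24
TE_max = 1451.88 * 0.24
TE_max = 348.5 kN

348.5


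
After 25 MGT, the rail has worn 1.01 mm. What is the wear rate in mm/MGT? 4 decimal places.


Wear rate = total wear / cumulative tonnage
Rate = 1.01 / 25
Rate = 0.0404 mm/MGT

0.0404


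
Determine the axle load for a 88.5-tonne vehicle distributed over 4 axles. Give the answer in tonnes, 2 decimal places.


Load per axle = total weight / number of axles
Load = 88.5 / 4
Load = 22.13 tonnes

22.13


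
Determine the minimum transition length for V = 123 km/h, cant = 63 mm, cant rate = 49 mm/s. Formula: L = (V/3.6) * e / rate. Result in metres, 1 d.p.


Convert speed: V = 123 / 3.6 = 34.1667 m/s
L = 34.1667 * 63 / 49
L = 2152.5 / 49
L = 43.9 m

43.9


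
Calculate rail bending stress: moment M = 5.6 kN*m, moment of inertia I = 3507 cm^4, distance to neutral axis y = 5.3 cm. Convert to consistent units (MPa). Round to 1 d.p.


Convert units:
M = 5.6 kN*m = 5600000 N*mm
y = 5.3 cm = 53 mm
I = 3507 cm^4 = 35070000 mm^4
sigma = 5600000 * 53 / 35070000
sigma = 8.5 MPa

8.5


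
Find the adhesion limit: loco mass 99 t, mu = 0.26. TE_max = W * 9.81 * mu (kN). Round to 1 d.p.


TE_max = W * g * mu
TE_max = 99 * 9.81 * 0.26
TE_max = 971.19 * 0.26
TE_max = 252.5 kN

252.5


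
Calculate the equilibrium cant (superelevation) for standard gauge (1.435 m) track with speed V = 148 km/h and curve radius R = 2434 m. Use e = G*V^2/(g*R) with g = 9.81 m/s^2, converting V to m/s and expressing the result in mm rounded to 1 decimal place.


Convert speed: V = 148 / 3.6 = 41.1111 m/s
Apply formula: e = 1.435 * 41.1111^2 / (9.81 * 2434)
e = 1.435 * 1690.1235 / 23877.54
e = 0.101574 m = 101.6 mm

101.6


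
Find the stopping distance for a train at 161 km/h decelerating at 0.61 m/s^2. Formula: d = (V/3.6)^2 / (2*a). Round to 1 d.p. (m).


Convert speed: V = 161 / 3.6 = 44.7222 m/s
V^2 = 2000.0772
d = 2000.0772 / (2 * 0.61)
d = 2000.0772 / 1.22
d = 1639.4 m

1639.4


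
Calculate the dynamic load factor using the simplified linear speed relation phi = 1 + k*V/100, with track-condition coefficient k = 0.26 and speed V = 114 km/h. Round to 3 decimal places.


phi = 1 + k * V / 100
phi = 1 + 0.26 * 114 / 100
phi = 1 + 0.2964
phi = 1.296

1.296


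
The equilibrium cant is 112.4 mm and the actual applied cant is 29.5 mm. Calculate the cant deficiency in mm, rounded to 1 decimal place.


Cant deficiency = equilibrium cant - actual cant
CD = 112.4 - 29.5
CD = 82.9 mm

82.9


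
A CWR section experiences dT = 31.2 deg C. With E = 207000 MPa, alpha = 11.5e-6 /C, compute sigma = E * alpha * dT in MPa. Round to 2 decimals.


sigma = E * alpha * dT
sigma = 207000 * 11.5e-6 * 31.2
sigma = 2.3805 * 31.2
sigma = 74.27 MPa

74.27


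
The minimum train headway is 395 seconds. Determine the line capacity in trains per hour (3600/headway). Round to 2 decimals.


Capacity = 3600 / headway
Capacity = 3600 / 395
Capacity = 9.11 trains/hour

9.11


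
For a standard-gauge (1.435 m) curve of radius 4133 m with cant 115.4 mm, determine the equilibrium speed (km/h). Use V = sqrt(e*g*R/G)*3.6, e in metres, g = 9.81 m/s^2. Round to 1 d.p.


Convert cant: e = 115.4 mm = 0.1154 m
V_ms = sqrt(0.1154 * 9.81 * 4133 / 1.435)
V_ms = sqrt(3260.5309) = 57.1011 m/s
V = 57.1011 * 3.6 = 205.6 km/h

205.6


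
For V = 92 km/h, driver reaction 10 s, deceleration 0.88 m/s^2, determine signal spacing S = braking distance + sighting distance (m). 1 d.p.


V = 92 / 3.6 = 25.5556 m/s
Braking distance = 25.5556^2 / (2*0.88) = 371.0718 m
Sighting distance = 25.5556 * 10 = 255.5556 m
S = 371.0718 + 255.5556 = 626.6 m

626.6


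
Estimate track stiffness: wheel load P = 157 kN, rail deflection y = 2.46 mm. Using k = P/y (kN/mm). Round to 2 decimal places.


Track stiffness k = P / y
k = 157 / 2.46
k = 63.82 kN/mm

63.82


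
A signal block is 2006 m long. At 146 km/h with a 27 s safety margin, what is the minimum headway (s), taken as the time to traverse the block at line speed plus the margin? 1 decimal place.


V = 146 / 3.6 = 40.5556 m/s
Block traversal time = 2006 / 40.5556 = 49.463 s
Headway = 49.463 + 27
Headway = 76.5 s

76.5


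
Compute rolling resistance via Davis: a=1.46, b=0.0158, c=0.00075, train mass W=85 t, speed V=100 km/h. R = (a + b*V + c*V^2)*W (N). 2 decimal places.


b*V = 0.0158 * 100 = 1.58
c*V^2 = 0.00075 * 10000 = 7.5
R_per_t = 1.46 + 1.58 + 7.5 = 10.54 N/t
R_total = 10.54 * 85 = 895.90 N

895.90


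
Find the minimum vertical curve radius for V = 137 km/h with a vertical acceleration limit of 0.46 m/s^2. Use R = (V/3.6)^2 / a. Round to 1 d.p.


Convert speed: V = 137 / 3.6 = 38.0556 m/s
V^2 = 1448.2253 m^2/s^2
R_v = 1448.2253 / 0.46
R_v = 3148.3 m

3148.3


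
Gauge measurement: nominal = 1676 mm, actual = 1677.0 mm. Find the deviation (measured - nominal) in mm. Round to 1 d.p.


Deviation = measured - nominal
Deviation = 1677.0 - 1676
Deviation = 1.0 mm

1.0


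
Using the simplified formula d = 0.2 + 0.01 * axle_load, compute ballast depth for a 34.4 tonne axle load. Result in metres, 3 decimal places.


d = 0.2 + 0.01 * 34.4
d = 0.2 + 0.344
d = 0.544 m

0.544


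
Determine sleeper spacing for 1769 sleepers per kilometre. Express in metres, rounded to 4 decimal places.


Spacing = 1000 m / number of sleepers
Spacing = 1000 / 1769
Spacing = 0.5653 m

0.5653


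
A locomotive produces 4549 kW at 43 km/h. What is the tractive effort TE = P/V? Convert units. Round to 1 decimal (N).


Convert: P = 4549 kW = 4549000 W
V = 43 / 3.6 = 11.9444 m/s
TE = 4549000 / 11.9444
TE = 380846.5 N

380846.5


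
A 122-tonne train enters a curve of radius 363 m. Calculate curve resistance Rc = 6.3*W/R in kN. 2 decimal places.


Rc = 6.3 * W / R
Rc = 6.3 * 122 / 363
Rc = 768.6 / 363
Rc = 2.12 kN

2.12


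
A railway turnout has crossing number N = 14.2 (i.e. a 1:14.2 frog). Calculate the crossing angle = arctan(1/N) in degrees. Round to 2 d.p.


1/N = 1/14.2 = 0.070423
angle = arctan(0.070423) = 0.070306 rad
angle = 0.070306 * 180/pi = 4.03 degrees

4.03


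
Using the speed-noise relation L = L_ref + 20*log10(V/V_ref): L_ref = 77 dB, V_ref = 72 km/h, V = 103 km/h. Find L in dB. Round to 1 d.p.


V/V_ref = 103 / 72 = 1.430556
log10(1.430556) = 0.155505
20 * 0.155505 = 3.1101
L = 77 + 3.1101 = 80.1 dB

80.1


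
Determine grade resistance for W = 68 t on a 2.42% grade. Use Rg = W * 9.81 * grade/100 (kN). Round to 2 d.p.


Rg = W * 9.81 * grade / 100
Rg = 68 * 9.81 * 2.42 / 100
Rg = 667.08 * 0.0242
Rg = 16.14 kN

16.14


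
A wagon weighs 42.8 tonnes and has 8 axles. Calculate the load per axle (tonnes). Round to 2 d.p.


Load per axle = total weight / number of axles
Load = 42.8 / 8
Load = 5.35 tonnes

5.35


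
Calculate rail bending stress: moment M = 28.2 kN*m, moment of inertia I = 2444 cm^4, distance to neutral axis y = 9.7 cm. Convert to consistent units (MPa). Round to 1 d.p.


Convert units:
M = 28.2 kN*m = 28200000 N*mm
y = 9.7 cm = 97 mm
I = 2444 cm^4 = 24440000 mm^4
sigma = 28200000 * 97 / 24440000
sigma = 111.9 MPa

111.9


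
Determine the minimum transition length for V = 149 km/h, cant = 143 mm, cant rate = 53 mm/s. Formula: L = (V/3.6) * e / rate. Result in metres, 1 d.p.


Convert speed: V = 149 / 3.6 = 41.3889 m/s
L = 41.3889 * 143 / 53
L = 5918.6111 / 53
L = 111.7 m

111.7


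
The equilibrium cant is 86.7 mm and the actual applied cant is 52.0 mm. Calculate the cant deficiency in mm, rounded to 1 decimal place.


Cant deficiency = equilibrium cant - actual cant
CD = 86.7 - 52.0
CD = 34.7 mm

34.7


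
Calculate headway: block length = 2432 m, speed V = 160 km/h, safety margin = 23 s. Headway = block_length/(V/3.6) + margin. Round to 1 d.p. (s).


V = 160 / 3.6 = 44.4444 m/s
Block traversal time = 2432 / 44.4444 = 54.72 s
Headway = 54.72 + 23
Headway = 77.7 s

77.7


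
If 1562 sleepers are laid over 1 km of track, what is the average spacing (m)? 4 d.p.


Spacing = 1000 m / number of sleepers
Spacing = 1000 / 1562
Spacing = 0.6402 m

0.6402


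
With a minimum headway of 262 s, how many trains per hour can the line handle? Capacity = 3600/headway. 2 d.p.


Capacity = 3600 / headway
Capacity = 3600 / 262
Capacity = 13.74 trains/hour

13.74


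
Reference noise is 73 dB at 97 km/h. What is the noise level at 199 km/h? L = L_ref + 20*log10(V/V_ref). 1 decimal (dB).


V/V_ref = 199 / 97 = 2.051546
log10(2.051546) = 0.312081
20 * 0.312081 = 6.2416
L = 73 + 6.2416 = 79.2 dB

79.2


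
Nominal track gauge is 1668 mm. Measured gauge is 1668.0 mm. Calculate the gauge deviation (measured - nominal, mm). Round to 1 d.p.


Deviation = measured - nominal
Deviation = 1668.0 - 1668
Deviation = 0.0 mm

0.0


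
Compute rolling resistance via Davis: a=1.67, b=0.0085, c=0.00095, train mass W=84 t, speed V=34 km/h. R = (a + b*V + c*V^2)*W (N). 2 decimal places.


b*V = 0.0085 * 34 = 0.289
c*V^2 = 0.00095 * 1156 = 1.0982
R_per_t = 1.67 + 0.289 + 1.0982 = 3.0572 N/t
R_total = 3.0572 * 84 = 256.80 N

256.80


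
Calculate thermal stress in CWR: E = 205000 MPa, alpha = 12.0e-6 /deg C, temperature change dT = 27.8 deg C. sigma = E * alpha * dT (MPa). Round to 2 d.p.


sigma = E * alpha * dT
sigma = 205000 * 12.0e-6 * 27.8
sigma = 2.46 * 27.8
sigma = 68.39 MPa

68.39


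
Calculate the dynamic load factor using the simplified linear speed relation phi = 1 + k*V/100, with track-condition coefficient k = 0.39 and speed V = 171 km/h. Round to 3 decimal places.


phi = 1 + k * V / 100
phi = 1 + 0.39 * 171 / 100
phi = 1 + 0.6669
phi = 1.667

1.667


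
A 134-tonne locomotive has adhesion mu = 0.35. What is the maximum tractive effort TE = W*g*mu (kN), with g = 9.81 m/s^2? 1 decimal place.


TE_max = W * g * mu
TE_max = 134 * 9.81 * 0.35
TE_max = 1314.54 * 0.35
TE_max = 460.1 kN

460.1


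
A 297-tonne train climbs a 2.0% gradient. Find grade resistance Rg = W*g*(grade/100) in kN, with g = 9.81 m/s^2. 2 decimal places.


Rg = W * 9.81 * grade / 100
Rg = 297 * 9.81 * 2.0 / 100
Rg = 2913.57 * 0.02
Rg = 58.27 kN

58.27


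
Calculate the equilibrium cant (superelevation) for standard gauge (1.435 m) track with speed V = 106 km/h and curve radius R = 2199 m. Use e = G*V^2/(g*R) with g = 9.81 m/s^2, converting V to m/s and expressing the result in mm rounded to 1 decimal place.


Convert speed: V = 106 / 3.6 = 29.4444 m/s
Apply formula: e = 1.435 * 29.4444^2 / (9.81 * 2199)
e = 1.435 * 866.9753 / 21572.19
e = 0.057672 m = 57.7 mm

57.7


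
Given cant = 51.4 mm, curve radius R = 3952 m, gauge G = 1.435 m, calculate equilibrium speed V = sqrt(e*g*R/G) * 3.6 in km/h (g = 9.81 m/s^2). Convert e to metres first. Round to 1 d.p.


Convert cant: e = 51.4 mm = 0.0514 m
V_ms = sqrt(0.0514 * 9.81 * 3952 / 1.435)
V_ms = sqrt(1388.66395) = 37.2648 m/s
V = 37.2648 * 3.6 = 134.2 km/h

134.2


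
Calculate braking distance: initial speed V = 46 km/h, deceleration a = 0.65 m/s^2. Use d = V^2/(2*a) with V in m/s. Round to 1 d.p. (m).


Convert speed: V = 46 / 3.6 = 12.7778 m/s
V^2 = 163.2716
d = 163.2716 / (2 * 0.65)
d = 163.2716 / 1.3
d = 125.6 m

125.6


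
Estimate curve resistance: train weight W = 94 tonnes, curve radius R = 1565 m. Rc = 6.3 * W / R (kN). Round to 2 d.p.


Rc = 6.3 * W / R
Rc = 6.3 * 94 / 1565
Rc = 592.2 / 1565
Rc = 0.38 kN

0.38


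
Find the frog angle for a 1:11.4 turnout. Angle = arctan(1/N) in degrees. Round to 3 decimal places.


1/N = 1/11.4 = 0.087719
angle = arctan(0.087719) = 0.087495 rad
angle = 0.087495 * 180/pi = 5.013 degrees

5.013


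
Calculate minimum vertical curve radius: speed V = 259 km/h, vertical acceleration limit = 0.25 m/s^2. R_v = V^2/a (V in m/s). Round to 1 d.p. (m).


Convert speed: V = 259 / 3.6 = 71.9444 m/s
V^2 = 5176.0031 m^2/s^2
R_v = 5176.0031 / 0.25
R_v = 20704.0 m

20704.0


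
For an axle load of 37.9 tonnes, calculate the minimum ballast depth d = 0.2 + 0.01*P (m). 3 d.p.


d = 0.2 + 0.01 * 37.9
d = 0.2 + 0.379
d = 0.579 m

0.579


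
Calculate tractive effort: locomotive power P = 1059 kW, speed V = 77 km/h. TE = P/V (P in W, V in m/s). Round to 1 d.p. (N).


Convert: P = 1059 kW = 1059000 W
V = 77 / 3.6 = 21.3889 m/s
TE = 1059000 / 21.3889
TE = 49511.7 N

49511.7


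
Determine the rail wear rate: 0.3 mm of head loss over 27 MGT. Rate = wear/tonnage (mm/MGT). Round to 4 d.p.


Wear rate = total wear / cumulative tonnage
Rate = 0.3 / 27
Rate = 0.0111 mm/MGT

0.0111


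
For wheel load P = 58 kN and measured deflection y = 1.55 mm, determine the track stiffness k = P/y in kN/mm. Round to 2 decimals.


Track stiffness k = P / y
k = 58 / 1.55
k = 37.42 kN/mm

37.42


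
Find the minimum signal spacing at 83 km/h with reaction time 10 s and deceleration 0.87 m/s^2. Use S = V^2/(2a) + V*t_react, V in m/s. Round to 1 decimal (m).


V = 83 / 3.6 = 23.0556 m/s
Braking distance = 23.0556^2 / (2*0.87) = 305.4935 m
Sighting distance = 23.0556 * 10 = 230.5556 m
S = 305.4935 + 230.5556 = 536.0 m

536.0


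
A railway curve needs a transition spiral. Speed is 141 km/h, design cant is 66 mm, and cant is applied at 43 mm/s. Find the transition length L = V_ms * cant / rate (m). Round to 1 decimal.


Convert speed: V = 141 / 3.6 = 39.1667 m/s
L = 39.1667 * 66 / 43
L = 2585.0 / 43
L = 60.1 m

60.1


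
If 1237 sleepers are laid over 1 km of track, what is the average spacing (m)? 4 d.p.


Spacing = 1000 m / number of sleepers
Spacing = 1000 / 1237
Spacing = 0.8084 m

0.8084


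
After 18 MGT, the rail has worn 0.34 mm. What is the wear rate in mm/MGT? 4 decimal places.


Wear rate = total wear / cumulative tonnage
Rate = 0.34 / 18
Rate = 0.0189 mm/MGT

0.0189


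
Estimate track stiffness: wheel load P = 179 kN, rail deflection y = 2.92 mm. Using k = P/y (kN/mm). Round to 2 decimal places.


Track stiffness k = P / y
k = 179 / 2.92
k = 61.30 kN/mm

61.30


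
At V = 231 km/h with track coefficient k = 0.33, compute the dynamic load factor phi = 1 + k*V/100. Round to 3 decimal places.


phi = 1 + k * V / 100
phi = 1 + 0.33 * 231 / 100
phi = 1 + 0.7623
phi = 1.762

1.762


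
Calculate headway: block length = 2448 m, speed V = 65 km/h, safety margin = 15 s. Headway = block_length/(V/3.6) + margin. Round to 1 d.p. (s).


V = 65 / 3.6 = 18.0556 m/s
Block traversal time = 2448 / 18.0556 = 135.5815 s
Headway = 135.5815 + 15
Headway = 150.6 s

150.6


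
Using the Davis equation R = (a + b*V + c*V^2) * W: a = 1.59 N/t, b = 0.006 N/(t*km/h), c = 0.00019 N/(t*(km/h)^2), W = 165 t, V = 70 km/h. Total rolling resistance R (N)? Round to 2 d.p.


b*V = 0.006 * 70 = 0.42
c*V^2 = 0.00019 * 4900 = 0.931
R_per_t = 1.59 + 0.42 + 0.931 = 2.941 N/t
R_total = 2.941 * 165 = 485.27 N

485.27


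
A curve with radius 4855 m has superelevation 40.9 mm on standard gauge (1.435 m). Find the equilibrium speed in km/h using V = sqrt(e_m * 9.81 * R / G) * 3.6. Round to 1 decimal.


Convert cant: e = 40.9 mm = 0.0409 m
V_ms = sqrt(0.0409 * 9.81 * 4855 / 1.435)
V_ms = sqrt(1357.46815) = 36.8438 m/s
V = 36.8438 * 3.6 = 132.6 km/h

132.6


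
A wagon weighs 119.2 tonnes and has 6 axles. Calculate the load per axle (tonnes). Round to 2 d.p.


Load per axle = total weight / number of axles
Load = 119.2 / 6
Load = 19.87 tonnes

19.87


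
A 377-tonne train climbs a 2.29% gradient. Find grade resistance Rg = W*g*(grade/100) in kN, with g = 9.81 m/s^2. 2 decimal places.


Rg = W * 9.81 * grade / 100
Rg = 377 * 9.81 * 2.29 / 100
Rg = 3698.37 * 0.0229
Rg = 84.69 kN

84.69


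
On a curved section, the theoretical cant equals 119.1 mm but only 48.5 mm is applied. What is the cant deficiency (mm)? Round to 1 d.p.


Cant deficiency = equilibrium cant - actual cant
CD = 119.1 - 48.5
CD = 70.6 mm

70.6


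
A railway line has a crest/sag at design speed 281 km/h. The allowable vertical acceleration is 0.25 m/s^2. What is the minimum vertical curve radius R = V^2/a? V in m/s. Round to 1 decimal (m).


Convert speed: V = 281 / 3.6 = 78.0556 m/s
V^2 = 6092.6698 m^2/s^2
R_v = 6092.6698 / 0.25
R_v = 24370.7 m

24370.7


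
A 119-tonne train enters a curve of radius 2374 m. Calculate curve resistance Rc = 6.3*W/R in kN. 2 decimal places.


Rc = 6.3 * W / R
Rc = 6.3 * 119 / 2374
Rc = 749.7 / 2374
Rc = 0.32 kN

0.32


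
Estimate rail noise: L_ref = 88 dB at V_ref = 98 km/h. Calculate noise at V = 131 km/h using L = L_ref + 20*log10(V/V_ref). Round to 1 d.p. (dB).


V/V_ref = 131 / 98 = 1.336735
log10(1.336735) = 0.126045
20 * 0.126045 = 2.5209
L = 88 + 2.5209 = 90.5 dB

90.5


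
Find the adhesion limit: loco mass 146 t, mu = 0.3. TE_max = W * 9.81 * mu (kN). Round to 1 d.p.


TE_max = W * g * mu
TE_max = 146 * 9.81 * 0.3
TE_max = 1432.26 * 0.3
TE_max = 429.7 kN

429.7


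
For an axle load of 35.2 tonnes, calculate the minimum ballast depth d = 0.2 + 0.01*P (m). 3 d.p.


d = 0.2 + 0.01 * 35.2
d = 0.2 + 0.352
d = 0.552 m

0.552


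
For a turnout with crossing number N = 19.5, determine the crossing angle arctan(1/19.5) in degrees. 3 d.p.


1/N = 1/19.5 = 0.051282
angle = arctan(0.051282) = 0.051237 rad
angle = 0.051237 * 180/pi = 2.936 degrees

2.936


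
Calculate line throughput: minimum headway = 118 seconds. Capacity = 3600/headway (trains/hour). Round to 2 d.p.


Capacity = 3600 / headway
Capacity = 3600 / 118
Capacity = 30.51 trains/hour

30.51


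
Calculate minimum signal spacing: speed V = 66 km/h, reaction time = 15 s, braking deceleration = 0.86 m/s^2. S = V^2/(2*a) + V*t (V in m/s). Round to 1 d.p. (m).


V = 66 / 3.6 = 18.3333 m/s
Braking distance = 18.3333^2 / (2*0.86) = 195.4134 m
Sighting distance = 18.3333 * 15 = 275.0 m
S = 195.4134 + 275.0 = 470.4 m

470.4


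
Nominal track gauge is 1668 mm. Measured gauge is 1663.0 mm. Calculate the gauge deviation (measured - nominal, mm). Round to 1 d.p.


Deviation = measured - nominal
Deviation = 1663.0 - 1668
Deviation = -5.0 mm

-5.0


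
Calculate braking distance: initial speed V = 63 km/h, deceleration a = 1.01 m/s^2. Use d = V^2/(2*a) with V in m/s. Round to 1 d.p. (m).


Convert speed: V = 63 / 3.6 = 17.5 m/s
V^2 = 306.25
d = 306.25 / (2 * 1.01)
d = 306.25 / 2.02
d = 151.6 m

151.6


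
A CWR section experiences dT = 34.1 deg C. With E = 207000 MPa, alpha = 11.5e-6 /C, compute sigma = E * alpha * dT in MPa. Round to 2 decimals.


sigma = E * alpha * dT
sigma = 207000 * 11.5e-6 * 34.1
sigma = 2.3805 * 34.1
sigma = 81.18 MPa

81.18


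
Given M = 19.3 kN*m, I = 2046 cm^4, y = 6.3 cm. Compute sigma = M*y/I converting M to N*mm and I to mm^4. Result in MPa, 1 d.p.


Convert units:
M = 19.3 kN*m = 19300000 N*mm
y = 6.3 cm = 63 mm
I = 2046 cm^4 = 20460000 mm^4
sigma = 19300000 * 63 / 20460000
sigma = 59.4 MPa

59.4


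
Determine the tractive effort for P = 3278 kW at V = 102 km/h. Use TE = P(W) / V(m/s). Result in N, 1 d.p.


Convert: P = 3278 kW = 3278000 W
V = 102 / 3.6 = 28.3333 m/s
TE = 3278000 / 28.3333
TE = 115694.1 N

115694.1


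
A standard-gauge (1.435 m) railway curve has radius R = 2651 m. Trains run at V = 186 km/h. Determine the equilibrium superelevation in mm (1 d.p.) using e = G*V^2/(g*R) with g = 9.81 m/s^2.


Convert speed: V = 186 / 3.6 = 51.6667 m/s
Apply formula: e = 1.435 * 51.6667^2 / (9.81 * 2651)
e = 1.435 * 2669.4444 / 26006.31
e = 0.147297 m = 147.3 mm

147.3
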